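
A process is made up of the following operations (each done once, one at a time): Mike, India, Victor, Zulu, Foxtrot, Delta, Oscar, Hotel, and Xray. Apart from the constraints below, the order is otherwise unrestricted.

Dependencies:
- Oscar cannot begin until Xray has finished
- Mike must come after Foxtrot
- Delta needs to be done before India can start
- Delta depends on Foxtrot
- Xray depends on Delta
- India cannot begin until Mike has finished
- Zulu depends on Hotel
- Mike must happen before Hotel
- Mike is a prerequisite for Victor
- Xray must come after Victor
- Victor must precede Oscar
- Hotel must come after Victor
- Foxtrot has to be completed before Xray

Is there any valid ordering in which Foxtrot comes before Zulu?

Yes

Foxtrot is actually forced before Zulu by the constraints, so certainly some valid ordering has Foxtrot first.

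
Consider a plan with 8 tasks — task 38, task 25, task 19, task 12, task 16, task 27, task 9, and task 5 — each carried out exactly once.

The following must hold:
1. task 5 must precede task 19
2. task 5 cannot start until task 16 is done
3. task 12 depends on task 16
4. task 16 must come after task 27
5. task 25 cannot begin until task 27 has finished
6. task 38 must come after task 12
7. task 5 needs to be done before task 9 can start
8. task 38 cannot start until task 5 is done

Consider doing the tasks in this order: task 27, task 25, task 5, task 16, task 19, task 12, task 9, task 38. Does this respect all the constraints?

In the proposed order, task 5 appears before task 16.
That contradicts the constraint that task 16 must precede task 5.

No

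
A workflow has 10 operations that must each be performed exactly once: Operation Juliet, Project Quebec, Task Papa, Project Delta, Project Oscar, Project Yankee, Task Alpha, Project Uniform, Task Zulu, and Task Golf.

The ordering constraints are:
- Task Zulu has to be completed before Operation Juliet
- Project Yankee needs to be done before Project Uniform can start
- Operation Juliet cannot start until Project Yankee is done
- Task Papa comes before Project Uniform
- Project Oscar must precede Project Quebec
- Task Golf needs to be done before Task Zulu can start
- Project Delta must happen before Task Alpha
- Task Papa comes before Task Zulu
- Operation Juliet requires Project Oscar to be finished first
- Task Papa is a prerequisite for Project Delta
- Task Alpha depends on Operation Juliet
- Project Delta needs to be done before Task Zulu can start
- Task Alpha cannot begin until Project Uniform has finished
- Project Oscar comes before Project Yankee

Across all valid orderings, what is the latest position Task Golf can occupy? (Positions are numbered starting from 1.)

7

Every operation that must follow Task Golf has to come after it. Tracing all chains starting from Task Golf, those operations are: Operation Juliet, Task Alpha, Task Zulu — 3 in total.
With 3 mandatory successors out of 10 operations total, the latest slot for Task Golf is 10−3 = 7, and it's reachable by doing all non-successors before Task Golf.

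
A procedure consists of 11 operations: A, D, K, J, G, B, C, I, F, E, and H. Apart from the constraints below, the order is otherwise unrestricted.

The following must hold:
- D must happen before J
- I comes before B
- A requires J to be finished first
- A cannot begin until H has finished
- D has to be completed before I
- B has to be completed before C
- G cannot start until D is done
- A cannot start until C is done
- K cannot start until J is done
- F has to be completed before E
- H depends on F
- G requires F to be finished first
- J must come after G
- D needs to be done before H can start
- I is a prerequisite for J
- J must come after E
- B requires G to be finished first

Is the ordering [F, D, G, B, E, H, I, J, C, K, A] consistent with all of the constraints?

No

In the proposed order, B appears before I.
That contradicts the constraint that I must precede B.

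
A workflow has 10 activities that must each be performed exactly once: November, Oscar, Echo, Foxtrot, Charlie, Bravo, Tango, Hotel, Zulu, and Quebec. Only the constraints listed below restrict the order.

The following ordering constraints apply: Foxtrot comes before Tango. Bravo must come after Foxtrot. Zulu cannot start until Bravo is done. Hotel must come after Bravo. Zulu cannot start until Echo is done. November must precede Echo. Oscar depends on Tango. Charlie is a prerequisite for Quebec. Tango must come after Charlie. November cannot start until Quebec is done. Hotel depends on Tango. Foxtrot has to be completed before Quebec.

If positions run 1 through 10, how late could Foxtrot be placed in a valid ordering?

Following every chain forward from Foxtrot, the activities that must come later are November, Oscar, Echo, Bravo, Tango, Hotel, Zulu, Quebec — 8 of them.
With 8 mandatory successors out of 10 activities total, the latest slot for Foxtrot is 10−8 = 2, and it's reachable by doing all non-successors before Foxtrot.

2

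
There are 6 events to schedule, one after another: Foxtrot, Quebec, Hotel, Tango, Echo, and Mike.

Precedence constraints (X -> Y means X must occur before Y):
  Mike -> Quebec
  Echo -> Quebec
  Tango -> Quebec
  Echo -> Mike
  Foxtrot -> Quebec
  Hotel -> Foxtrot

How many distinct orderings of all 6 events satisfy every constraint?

30

The events with no prerequisites are Hotel, Tango, Echo; any of them can be placed first.
Systematically extending each partial ordering one event at a time and counting, there are 30 complete orderings.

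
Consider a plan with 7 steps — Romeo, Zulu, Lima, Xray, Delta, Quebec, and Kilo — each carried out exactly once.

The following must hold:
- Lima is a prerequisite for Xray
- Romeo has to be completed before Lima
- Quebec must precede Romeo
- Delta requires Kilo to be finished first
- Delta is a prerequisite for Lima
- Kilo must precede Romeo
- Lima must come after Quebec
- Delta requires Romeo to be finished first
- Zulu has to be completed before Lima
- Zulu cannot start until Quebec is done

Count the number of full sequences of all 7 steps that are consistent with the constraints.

7

The steps with no prerequisites are Quebec, Kilo; any of them can be placed first.
Systematically extending each partial ordering one step at a time and counting, there are 7 complete orderings.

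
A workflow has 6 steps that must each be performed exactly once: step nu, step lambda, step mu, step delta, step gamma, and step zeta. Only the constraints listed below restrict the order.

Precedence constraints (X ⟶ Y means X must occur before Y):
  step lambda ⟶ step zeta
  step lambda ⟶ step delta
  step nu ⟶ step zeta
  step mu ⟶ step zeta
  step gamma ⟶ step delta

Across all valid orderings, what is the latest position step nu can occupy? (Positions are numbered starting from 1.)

5

Following the constraints forward from step nu, its only required successor is step zeta.
With 1 mandatory successor out of 6 steps total, the latest slot for step nu is 6−1 = 5, and it's reachable by doing all non-successors before step nu.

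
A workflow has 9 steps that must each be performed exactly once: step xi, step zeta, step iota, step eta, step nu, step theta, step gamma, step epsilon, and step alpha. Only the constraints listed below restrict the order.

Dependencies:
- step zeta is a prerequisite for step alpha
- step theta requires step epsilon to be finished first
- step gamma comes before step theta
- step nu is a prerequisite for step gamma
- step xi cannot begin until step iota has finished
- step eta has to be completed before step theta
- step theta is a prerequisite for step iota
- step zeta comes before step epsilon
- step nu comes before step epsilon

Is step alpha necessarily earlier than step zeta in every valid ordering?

There is a chain step zeta → step alpha, which puts step zeta before step alpha.
So step alpha never precedes step zeta.

No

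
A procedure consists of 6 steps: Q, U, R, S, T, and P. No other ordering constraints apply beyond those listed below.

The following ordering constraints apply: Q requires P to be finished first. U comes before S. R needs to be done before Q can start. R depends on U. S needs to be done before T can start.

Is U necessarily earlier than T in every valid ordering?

Yes

Chaining the stated constraints: U → S → T.
That forces U before T in every valid schedule.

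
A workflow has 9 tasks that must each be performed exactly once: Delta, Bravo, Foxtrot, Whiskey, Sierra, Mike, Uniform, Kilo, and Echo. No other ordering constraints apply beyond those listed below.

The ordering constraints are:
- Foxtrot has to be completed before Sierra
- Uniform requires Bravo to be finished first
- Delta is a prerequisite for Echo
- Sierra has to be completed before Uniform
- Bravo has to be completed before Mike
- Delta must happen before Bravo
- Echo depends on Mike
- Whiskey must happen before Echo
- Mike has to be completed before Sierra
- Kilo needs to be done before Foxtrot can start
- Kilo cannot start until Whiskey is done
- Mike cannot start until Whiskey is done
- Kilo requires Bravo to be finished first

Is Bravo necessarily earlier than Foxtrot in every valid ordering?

Tracing the constraints gives a chain: Bravo → Kilo → Foxtrot.
So Bravo must precede Foxtrot in any valid ordering.

Yes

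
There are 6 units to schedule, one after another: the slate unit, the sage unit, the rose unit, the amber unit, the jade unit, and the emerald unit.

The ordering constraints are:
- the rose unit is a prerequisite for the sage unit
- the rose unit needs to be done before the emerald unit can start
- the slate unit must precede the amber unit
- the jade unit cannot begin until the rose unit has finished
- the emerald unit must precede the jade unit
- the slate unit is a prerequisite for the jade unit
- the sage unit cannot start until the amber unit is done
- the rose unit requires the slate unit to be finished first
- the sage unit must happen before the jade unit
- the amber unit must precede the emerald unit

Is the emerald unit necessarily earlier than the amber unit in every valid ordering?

No

There is a chain the amber unit → the emerald unit, which puts the amber unit before the emerald unit.
So the emerald unit does not have to come before the amber unit — it cannot.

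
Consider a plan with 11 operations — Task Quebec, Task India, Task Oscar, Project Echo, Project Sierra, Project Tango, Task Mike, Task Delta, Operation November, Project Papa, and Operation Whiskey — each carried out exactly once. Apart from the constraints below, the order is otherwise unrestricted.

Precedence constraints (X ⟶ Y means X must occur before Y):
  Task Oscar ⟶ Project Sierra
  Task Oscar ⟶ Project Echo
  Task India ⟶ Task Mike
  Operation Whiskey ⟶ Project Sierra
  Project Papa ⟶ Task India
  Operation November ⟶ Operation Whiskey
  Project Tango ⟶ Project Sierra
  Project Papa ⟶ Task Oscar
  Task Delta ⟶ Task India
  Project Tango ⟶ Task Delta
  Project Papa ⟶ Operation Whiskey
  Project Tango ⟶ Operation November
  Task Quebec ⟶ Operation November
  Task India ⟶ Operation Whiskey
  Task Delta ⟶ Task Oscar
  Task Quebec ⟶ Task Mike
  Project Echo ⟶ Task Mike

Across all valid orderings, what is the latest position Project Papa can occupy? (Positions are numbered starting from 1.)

5

Following every chain forward from Project Papa, the operations that must come later are Task India, Task Oscar, Project Echo, Project Sierra, Task Mike, Operation Whiskey — 6 of them.
With 6 mandatory successors out of 11 operations total, the latest slot for Project Papa is 11−6 = 5, and it's reachable by doing all non-successors before Project Papa.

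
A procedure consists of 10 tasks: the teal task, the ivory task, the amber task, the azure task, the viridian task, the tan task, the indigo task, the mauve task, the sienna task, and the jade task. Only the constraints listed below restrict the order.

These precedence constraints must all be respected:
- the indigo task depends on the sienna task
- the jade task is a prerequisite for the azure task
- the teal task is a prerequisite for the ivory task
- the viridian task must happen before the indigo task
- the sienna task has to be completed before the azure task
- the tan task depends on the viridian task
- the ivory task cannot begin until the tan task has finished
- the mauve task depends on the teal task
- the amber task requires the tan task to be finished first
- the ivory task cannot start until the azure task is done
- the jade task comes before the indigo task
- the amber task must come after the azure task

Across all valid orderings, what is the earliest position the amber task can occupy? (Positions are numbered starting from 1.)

6

Every task that must precede the amber task has to come before it. Tracing all chains that end at the amber task, those tasks are: the azure task, the viridian task, the tan task, the sienna task, the jade task — 5 in total.
With 5 mandatory predecessors, the earliest the amber task can sit is position 5+1 = 6, and placing just those 5 first achieves it.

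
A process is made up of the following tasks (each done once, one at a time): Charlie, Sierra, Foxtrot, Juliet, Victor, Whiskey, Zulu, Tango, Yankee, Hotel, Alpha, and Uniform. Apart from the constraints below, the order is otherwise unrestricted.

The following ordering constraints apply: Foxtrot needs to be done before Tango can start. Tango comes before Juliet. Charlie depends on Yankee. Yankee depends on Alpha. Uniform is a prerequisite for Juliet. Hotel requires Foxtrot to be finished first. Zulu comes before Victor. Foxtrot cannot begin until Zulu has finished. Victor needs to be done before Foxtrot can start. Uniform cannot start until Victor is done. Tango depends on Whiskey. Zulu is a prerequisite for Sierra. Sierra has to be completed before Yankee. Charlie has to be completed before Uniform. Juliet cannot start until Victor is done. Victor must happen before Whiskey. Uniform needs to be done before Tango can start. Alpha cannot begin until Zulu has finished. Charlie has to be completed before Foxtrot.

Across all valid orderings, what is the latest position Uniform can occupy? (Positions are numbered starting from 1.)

The tasks that are forced after Uniform, directly or by a chain of constraints, are Juliet, Tango. That's 2 tasks.
With 2 mandatory successors out of 12 tasks total, the latest slot for Uniform is 12−2 = 10, and it's reachable by doing all non-successors before Uniform.

10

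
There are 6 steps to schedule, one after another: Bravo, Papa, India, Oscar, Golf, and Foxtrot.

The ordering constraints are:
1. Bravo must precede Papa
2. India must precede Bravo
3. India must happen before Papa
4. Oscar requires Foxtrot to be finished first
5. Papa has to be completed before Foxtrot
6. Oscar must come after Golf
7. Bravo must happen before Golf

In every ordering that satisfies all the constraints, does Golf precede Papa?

No chain of constraints connects Golf to Papa in either direction.
There exist valid orderings with Papa before Golf, so Golf is not required to come first.

No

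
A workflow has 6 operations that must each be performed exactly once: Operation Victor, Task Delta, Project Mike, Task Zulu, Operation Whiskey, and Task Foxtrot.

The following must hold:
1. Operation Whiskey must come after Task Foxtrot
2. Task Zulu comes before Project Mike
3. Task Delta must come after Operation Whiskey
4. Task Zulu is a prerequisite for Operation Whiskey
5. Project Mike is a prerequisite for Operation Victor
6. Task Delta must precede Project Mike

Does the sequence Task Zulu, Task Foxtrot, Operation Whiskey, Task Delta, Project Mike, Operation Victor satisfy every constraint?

Going through the constraints one by one, each required predecessor appears earlier in the sequence than its dependent — e.g. Task Zulu (position 1) is before Project Mike (position 5), as required.

Yes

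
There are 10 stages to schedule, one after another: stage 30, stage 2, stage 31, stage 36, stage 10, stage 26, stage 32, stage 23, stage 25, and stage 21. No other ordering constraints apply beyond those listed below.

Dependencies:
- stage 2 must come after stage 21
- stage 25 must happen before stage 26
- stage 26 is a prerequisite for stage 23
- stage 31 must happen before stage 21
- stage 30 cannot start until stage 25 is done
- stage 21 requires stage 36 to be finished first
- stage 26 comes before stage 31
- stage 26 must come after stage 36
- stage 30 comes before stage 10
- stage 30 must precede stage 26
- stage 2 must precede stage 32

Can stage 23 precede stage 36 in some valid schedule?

No

The constraints give a chain stage 36 → stage 26 → stage 23, which forces stage 36 before stage 23.
So no valid ordering can have stage 23 before stage 36.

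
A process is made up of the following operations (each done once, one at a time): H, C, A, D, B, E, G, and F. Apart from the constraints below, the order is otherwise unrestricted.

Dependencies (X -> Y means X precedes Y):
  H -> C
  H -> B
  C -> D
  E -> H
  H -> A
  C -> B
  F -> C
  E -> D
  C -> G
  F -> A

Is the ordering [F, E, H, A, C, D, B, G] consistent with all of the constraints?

Every stated constraint is respected: F sits at position 1, ahead of C at position 5, and each of the other listed pairs likewise has the predecessor earlier in the sequence.

Yes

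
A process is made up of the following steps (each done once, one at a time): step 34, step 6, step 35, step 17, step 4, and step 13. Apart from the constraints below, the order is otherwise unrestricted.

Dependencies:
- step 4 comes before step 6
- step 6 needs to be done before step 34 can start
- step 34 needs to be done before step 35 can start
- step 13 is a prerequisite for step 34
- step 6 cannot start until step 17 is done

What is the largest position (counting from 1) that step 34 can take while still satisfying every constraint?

Following the constraints forward from step 34, its only required successor is step 35.
So at least 1 step follows step 34, putting step 34 no later than position 5. That position is achievable by scheduling everything else first.

5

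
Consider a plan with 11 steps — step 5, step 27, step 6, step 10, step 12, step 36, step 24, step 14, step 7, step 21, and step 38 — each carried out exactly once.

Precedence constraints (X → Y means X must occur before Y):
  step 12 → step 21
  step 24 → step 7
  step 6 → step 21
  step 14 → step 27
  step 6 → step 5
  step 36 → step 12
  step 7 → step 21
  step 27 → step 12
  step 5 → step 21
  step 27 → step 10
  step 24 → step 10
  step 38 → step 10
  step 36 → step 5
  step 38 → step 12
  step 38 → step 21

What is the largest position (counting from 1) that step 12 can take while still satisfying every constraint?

Following the constraints forward from step 12, its only required successor is step 21.
With 1 mandatory successor out of 11 steps total, the latest slot for step 12 is 11−1 = 10, and it's reachable by doing all non-successors before step 12.

10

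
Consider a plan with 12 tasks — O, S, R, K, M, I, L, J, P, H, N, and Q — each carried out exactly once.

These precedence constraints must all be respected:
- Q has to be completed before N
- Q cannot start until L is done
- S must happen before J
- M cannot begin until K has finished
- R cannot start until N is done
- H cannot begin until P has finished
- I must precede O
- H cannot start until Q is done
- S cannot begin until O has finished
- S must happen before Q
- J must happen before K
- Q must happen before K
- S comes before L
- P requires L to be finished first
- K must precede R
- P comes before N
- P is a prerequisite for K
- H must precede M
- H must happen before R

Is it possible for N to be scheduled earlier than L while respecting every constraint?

No

The constraints give a chain L → P → N, which forces L before N.
Hence N can never be scheduled before L.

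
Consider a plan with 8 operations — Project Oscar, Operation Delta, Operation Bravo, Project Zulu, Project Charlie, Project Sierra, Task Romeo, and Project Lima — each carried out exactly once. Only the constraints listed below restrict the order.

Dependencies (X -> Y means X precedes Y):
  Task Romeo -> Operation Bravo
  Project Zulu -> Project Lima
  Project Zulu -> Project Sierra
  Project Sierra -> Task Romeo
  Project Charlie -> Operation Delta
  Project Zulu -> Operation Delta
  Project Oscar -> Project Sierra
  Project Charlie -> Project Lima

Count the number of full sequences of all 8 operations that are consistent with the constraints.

180

3 operations have no prerequisites (Project Oscar, Project Zulu, Project Charlie), so any of them could come first.
Counting all ways to extend the partial order to a total order gives 180.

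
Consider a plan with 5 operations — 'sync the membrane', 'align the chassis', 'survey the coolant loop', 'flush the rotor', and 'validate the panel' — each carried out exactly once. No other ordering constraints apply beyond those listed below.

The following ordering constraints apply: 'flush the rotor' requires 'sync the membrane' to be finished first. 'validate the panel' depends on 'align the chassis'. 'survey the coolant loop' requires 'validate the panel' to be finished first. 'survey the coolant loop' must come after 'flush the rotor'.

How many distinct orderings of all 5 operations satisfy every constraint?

2 operations have no prerequisites ('sync the membrane', 'align the chassis'), so any of them could come first.
Counting all ways to extend the partial order to a total order gives 6.

6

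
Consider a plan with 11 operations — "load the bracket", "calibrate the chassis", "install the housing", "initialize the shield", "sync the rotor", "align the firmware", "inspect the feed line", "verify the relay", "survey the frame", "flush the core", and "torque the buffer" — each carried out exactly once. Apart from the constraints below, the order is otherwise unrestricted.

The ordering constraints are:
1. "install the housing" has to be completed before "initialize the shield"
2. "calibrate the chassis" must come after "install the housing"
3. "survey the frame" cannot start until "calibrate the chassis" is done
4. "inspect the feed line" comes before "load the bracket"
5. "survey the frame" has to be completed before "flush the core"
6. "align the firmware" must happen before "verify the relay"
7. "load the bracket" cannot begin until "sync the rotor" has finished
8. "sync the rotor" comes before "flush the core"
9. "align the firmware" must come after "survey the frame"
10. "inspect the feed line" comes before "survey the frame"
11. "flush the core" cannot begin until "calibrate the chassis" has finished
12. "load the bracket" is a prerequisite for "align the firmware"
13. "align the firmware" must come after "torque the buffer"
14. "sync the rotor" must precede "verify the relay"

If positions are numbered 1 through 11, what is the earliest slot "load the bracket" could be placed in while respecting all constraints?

3

The operations that are forced before "load the bracket", directly or transitively, are "sync the rotor", "inspect the feed line". That's 2 operations.
With 2 mandatory predecessors, the earliest "load the bracket" can sit is position 2+1 = 3, and placing just those 2 first achieves it.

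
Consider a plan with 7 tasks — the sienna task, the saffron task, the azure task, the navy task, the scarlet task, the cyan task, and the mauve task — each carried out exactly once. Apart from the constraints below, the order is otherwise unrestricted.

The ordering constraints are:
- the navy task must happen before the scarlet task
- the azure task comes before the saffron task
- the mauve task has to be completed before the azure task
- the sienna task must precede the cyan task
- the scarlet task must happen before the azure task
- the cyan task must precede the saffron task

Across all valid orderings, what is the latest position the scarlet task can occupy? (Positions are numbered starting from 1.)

5

Following every chain forward from the scarlet task, the tasks that must come later are the saffron task, the azure task — 2 of them.
With 2 mandatory successors out of 7 tasks total, the latest slot for the scarlet task is 7−2 = 5, and it's reachable by doing all non-successors before the scarlet task.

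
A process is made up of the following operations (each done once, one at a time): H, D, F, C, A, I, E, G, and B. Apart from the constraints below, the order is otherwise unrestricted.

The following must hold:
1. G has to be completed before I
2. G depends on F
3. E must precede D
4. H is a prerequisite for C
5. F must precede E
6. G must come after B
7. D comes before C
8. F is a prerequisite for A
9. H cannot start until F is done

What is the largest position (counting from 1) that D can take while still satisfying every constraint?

The only operation forced after D (directly or by a chain) is C.
With 1 mandatory successor out of 9 operations total, the latest slot for D is 9−1 = 8, and it's reachable by doing all non-successors before D.

8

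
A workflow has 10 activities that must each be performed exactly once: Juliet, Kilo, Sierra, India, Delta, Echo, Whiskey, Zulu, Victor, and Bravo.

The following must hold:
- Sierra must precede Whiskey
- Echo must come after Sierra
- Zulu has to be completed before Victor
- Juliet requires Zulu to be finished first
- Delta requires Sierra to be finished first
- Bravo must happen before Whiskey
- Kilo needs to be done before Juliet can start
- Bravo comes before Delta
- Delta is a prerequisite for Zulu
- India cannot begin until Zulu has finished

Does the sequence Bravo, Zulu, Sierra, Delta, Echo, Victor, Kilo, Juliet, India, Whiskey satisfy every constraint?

Here Delta comes after Zulu.
Since Delta is required before Zulu, the ordering is invalid.

No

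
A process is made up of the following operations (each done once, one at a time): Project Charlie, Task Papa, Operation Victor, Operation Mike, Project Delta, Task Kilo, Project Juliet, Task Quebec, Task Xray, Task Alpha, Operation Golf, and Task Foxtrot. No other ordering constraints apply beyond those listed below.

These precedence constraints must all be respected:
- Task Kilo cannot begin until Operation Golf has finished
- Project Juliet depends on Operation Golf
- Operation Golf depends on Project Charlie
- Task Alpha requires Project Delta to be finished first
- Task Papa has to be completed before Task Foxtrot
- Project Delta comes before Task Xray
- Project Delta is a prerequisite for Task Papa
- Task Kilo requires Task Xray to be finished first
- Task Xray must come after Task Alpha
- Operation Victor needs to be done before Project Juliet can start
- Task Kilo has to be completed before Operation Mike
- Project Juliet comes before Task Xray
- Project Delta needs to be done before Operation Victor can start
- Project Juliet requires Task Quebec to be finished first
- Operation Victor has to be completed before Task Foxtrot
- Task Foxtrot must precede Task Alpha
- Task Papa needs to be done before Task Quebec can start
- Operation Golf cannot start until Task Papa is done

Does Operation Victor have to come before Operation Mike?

Following the dependencies: Operation Victor → Project Juliet → Task Xray → Task Kilo → Operation Mike.
That forces Operation Victor before Operation Mike in every valid schedule.

Yes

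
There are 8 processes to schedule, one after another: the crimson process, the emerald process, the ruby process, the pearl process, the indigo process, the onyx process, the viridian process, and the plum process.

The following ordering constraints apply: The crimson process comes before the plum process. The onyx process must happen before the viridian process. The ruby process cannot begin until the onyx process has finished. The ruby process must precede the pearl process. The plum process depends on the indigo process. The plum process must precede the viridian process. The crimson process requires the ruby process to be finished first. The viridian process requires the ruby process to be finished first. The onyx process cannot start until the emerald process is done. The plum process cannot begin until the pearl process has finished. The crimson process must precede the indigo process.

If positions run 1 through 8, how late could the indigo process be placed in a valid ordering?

Following every chain forward from the indigo process, the processes that must come later are the viridian process, the plum process — 2 of them.
With 2 mandatory successors out of 8 processes total, the latest slot for the indigo process is 8−2 = 6, and it's reachable by doing all non-successors before the indigo process.

6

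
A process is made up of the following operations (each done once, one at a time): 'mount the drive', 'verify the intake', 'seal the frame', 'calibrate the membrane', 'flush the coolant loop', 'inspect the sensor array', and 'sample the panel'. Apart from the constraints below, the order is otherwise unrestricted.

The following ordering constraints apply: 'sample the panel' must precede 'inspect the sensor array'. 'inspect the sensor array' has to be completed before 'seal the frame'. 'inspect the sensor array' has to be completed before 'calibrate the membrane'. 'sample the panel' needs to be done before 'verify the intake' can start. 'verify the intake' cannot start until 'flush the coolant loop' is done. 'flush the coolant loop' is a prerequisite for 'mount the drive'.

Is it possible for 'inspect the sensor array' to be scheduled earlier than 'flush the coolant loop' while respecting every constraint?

Yes

Nothing in the constraints forces 'flush the coolant loop' before 'inspect the sensor array' — there is no chain from 'flush the coolant loop' to 'inspect the sensor array'.
That means at least one valid schedule has 'inspect the sensor array' before 'flush the coolant loop'.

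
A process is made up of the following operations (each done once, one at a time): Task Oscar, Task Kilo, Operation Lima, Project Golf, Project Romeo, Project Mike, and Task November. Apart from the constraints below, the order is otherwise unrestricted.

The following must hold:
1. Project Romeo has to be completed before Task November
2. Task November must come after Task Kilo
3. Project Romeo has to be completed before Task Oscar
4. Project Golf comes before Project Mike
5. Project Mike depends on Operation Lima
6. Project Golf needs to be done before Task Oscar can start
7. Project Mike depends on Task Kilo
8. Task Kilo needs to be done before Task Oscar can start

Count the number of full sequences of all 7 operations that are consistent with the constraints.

214

The operations with no prerequisites are Task Kilo, Operation Lima, Project Golf, Project Romeo; any of them can be placed first.
Systematically extending each partial ordering one operation at a time and counting, there are 214 complete orderings.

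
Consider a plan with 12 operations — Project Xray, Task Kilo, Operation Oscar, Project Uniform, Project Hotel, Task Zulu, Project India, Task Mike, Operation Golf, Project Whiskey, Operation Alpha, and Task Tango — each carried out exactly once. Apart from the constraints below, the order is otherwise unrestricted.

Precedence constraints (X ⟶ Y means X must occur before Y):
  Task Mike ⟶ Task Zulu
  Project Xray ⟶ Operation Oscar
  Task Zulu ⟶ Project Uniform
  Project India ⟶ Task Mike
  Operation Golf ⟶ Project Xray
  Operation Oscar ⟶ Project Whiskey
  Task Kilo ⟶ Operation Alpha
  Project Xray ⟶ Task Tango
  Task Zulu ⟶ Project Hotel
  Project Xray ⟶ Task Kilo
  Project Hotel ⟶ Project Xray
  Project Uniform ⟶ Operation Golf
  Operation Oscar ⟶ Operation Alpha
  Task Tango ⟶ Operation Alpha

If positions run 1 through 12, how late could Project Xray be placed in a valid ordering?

Every operation that must follow Project Xray has to come after it. Tracing all chains starting from Project Xray, those operations are: Task Kilo, Operation Oscar, Project Whiskey, Operation Alpha, Task Tango — 5 in total.
With 5 mandatory successors out of 12 operations total, the latest slot for Project Xray is 12−5 = 7, and it's reachable by doing all non-successors before Project Xray.

7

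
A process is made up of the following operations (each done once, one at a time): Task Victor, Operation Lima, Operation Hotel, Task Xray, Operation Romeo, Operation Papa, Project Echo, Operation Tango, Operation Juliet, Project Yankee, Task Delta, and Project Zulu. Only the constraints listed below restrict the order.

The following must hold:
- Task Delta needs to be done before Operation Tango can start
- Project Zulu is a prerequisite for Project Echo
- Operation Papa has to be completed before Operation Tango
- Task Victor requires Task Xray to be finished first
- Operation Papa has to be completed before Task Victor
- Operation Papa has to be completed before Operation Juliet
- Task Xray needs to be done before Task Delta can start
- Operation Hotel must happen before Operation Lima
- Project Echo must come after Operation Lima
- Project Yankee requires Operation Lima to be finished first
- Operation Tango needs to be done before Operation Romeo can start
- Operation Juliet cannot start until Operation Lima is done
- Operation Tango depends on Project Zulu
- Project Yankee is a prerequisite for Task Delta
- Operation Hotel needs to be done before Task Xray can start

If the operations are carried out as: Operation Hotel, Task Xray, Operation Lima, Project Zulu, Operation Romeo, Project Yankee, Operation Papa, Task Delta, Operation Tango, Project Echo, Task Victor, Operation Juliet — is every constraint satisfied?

No

In the proposed order, Operation Romeo appears before Operation Tango.
That contradicts the constraint that Operation Tango must precede Operation Romeo.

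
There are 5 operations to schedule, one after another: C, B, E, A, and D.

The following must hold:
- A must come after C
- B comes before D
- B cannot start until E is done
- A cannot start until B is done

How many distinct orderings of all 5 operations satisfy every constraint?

7

2 operations have no prerequisites (C, E), so any of them could come first.
Enumerating by repeatedly choosing an available operation (one whose prerequisites are all placed) gives 7 distinct complete orderings.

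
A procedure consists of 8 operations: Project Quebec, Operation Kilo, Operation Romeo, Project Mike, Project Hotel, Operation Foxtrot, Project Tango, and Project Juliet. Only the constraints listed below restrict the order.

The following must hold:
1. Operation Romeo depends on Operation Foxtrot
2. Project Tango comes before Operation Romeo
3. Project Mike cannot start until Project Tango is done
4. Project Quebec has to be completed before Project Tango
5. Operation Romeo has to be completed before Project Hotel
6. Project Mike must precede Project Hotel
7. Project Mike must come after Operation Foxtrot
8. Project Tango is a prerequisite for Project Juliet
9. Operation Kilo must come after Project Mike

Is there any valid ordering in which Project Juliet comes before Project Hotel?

The constraints leave Project Juliet and Project Hotel unordered relative to each other; nothing requires Project Hotel earlier.
So a valid ordering placing Project Juliet earlier than Project Hotel exists.

Yes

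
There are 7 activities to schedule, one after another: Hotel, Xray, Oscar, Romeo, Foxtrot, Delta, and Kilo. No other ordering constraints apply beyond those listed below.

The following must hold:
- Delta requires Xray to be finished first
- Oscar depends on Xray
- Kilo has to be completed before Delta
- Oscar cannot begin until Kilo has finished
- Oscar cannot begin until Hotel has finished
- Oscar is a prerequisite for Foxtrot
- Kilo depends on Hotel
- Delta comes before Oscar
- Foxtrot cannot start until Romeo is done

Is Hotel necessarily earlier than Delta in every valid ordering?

Yes

Chaining the stated constraints: Hotel → Kilo → Delta.
That forces Hotel before Delta in every valid schedule.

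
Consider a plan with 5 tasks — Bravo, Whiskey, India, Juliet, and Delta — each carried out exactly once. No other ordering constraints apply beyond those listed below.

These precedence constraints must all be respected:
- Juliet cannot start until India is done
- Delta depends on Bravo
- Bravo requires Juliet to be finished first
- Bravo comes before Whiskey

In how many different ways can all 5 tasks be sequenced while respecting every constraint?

2

India is the only task with nothing required before it, so every ordering starts there.
Counting all ways to extend the partial order to a total order gives 2.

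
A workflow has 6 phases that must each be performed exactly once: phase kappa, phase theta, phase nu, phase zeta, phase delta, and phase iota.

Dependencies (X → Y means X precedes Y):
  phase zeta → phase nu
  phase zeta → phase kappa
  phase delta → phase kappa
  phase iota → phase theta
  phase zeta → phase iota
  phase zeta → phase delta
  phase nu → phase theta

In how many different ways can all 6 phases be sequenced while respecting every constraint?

20

Only phase zeta has no prerequisites, so it must go first.
Enumerating by repeatedly choosing an available phase (one whose prerequisites are all placed) gives 20 distinct complete orderings.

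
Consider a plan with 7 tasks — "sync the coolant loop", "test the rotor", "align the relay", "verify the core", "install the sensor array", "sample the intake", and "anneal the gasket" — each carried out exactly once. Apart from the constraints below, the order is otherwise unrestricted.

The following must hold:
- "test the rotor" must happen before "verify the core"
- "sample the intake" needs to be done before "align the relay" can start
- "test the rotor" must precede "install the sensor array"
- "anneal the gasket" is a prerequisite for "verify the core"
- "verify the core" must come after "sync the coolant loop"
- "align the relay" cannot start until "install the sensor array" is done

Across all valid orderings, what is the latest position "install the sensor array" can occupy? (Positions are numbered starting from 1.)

6

Following the constraints forward from "install the sensor array", its only required successor is "align the relay".
So at least 1 task follows "install the sensor array", putting "install the sensor array" no later than position 6. That position is achievable by scheduling everything else first.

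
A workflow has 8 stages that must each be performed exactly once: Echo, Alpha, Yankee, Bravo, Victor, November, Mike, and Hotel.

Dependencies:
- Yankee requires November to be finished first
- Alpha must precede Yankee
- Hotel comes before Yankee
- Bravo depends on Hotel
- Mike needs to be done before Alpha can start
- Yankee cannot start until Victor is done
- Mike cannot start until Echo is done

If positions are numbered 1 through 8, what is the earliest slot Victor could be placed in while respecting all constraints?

1

No constraint forces any other stage before Victor, so it can be placed first.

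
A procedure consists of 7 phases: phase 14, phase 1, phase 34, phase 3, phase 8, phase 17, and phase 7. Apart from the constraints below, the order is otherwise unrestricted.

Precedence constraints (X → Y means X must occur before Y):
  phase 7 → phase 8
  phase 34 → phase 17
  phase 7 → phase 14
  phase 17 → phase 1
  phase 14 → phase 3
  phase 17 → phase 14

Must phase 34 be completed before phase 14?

Yes

There is a constraint chain phase 34 → phase 17 → phase 14.
So phase 34 must precede phase 14 in any valid ordering.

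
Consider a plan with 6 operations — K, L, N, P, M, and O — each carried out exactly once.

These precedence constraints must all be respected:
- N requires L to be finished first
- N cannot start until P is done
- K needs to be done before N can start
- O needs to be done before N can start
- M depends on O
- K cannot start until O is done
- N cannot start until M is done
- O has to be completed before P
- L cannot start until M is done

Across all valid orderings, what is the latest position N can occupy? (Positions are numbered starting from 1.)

6

N has no required successors, so nothing stops it from going last (position 6).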